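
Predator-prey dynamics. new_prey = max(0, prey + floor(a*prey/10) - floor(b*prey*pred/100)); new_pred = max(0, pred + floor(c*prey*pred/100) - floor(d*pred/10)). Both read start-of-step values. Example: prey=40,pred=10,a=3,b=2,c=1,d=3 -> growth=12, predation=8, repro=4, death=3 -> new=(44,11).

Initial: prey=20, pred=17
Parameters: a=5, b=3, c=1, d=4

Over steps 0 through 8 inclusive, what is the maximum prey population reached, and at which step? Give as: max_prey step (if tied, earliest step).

Answer: 86 8

Derivation:
Step 1: prey: 20+10-10=20; pred: 17+3-6=14
Step 2: prey: 20+10-8=22; pred: 14+2-5=11
Step 3: prey: 22+11-7=26; pred: 11+2-4=9
Step 4: prey: 26+13-7=32; pred: 9+2-3=8
Step 5: prey: 32+16-7=41; pred: 8+2-3=7
Step 6: prey: 41+20-8=53; pred: 7+2-2=7
Step 7: prey: 53+26-11=68; pred: 7+3-2=8
Step 8: prey: 68+34-16=86; pred: 8+5-3=10
Max prey = 86 at step 8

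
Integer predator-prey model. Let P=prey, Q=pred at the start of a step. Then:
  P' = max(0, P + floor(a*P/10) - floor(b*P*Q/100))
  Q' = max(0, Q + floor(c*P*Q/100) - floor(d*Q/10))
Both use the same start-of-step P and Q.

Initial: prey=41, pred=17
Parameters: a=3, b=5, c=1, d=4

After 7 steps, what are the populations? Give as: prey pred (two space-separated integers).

Answer: 6 2

Derivation:
Step 1: prey: 41+12-34=19; pred: 17+6-6=17
Step 2: prey: 19+5-16=8; pred: 17+3-6=14
Step 3: prey: 8+2-5=5; pred: 14+1-5=10
Step 4: prey: 5+1-2=4; pred: 10+0-4=6
Step 5: prey: 4+1-1=4; pred: 6+0-2=4
Step 6: prey: 4+1-0=5; pred: 4+0-1=3
Step 7: prey: 5+1-0=6; pred: 3+0-1=2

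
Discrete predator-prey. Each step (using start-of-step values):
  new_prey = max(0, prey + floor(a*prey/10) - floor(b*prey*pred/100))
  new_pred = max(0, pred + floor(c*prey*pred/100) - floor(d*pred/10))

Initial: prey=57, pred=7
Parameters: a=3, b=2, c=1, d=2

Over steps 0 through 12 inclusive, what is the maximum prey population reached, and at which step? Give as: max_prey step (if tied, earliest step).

Answer: 76 3

Derivation:
Step 1: prey: 57+17-7=67; pred: 7+3-1=9
Step 2: prey: 67+20-12=75; pred: 9+6-1=14
Step 3: prey: 75+22-21=76; pred: 14+10-2=22
Step 4: prey: 76+22-33=65; pred: 22+16-4=34
Step 5: prey: 65+19-44=40; pred: 34+22-6=50
Step 6: prey: 40+12-40=12; pred: 50+20-10=60
Step 7: prey: 12+3-14=1; pred: 60+7-12=55
Step 8: prey: 1+0-1=0; pred: 55+0-11=44
Step 9: prey: 0+0-0=0; pred: 44+0-8=36
Step 10: prey: 0+0-0=0; pred: 36+0-7=29
Step 11: prey: 0+0-0=0; pred: 29+0-5=24
Step 12: prey: 0+0-0=0; pred: 24+0-4=20
Max prey = 76 at step 3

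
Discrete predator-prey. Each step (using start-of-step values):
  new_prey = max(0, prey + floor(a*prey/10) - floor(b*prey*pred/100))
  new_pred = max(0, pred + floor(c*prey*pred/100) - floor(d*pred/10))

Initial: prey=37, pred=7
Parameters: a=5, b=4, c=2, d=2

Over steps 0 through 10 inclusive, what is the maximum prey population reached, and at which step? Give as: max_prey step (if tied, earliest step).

Step 1: prey: 37+18-10=45; pred: 7+5-1=11
Step 2: prey: 45+22-19=48; pred: 11+9-2=18
Step 3: prey: 48+24-34=38; pred: 18+17-3=32
Step 4: prey: 38+19-48=9; pred: 32+24-6=50
Step 5: prey: 9+4-18=0; pred: 50+9-10=49
Step 6: prey: 0+0-0=0; pred: 49+0-9=40
Step 7: prey: 0+0-0=0; pred: 40+0-8=32
Step 8: prey: 0+0-0=0; pred: 32+0-6=26
Step 9: prey: 0+0-0=0; pred: 26+0-5=21
Step 10: prey: 0+0-0=0; pred: 21+0-4=17
Max prey = 48 at step 2

Answer: 48 2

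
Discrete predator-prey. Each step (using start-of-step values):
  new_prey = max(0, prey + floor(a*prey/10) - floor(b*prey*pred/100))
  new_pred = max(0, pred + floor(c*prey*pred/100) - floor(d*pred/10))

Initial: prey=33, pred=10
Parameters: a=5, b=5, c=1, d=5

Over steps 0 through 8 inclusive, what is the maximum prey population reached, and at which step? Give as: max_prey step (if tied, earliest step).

Step 1: prey: 33+16-16=33; pred: 10+3-5=8
Step 2: prey: 33+16-13=36; pred: 8+2-4=6
Step 3: prey: 36+18-10=44; pred: 6+2-3=5
Step 4: prey: 44+22-11=55; pred: 5+2-2=5
Step 5: prey: 55+27-13=69; pred: 5+2-2=5
Step 6: prey: 69+34-17=86; pred: 5+3-2=6
Step 7: prey: 86+43-25=104; pred: 6+5-3=8
Step 8: prey: 104+52-41=115; pred: 8+8-4=12
Max prey = 115 at step 8

Answer: 115 8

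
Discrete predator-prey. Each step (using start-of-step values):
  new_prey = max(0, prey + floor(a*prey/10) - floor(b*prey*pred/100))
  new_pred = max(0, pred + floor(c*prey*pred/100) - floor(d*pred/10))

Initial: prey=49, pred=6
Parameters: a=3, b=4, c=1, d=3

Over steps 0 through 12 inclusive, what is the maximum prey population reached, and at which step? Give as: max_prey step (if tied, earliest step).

Answer: 53 2

Derivation:
Step 1: prey: 49+14-11=52; pred: 6+2-1=7
Step 2: prey: 52+15-14=53; pred: 7+3-2=8
Step 3: prey: 53+15-16=52; pred: 8+4-2=10
Step 4: prey: 52+15-20=47; pred: 10+5-3=12
Step 5: prey: 47+14-22=39; pred: 12+5-3=14
Step 6: prey: 39+11-21=29; pred: 14+5-4=15
Step 7: prey: 29+8-17=20; pred: 15+4-4=15
Step 8: prey: 20+6-12=14; pred: 15+3-4=14
Step 9: prey: 14+4-7=11; pred: 14+1-4=11
Step 10: prey: 11+3-4=10; pred: 11+1-3=9
Step 11: prey: 10+3-3=10; pred: 9+0-2=7
Step 12: prey: 10+3-2=11; pred: 7+0-2=5
Max prey = 53 at step 2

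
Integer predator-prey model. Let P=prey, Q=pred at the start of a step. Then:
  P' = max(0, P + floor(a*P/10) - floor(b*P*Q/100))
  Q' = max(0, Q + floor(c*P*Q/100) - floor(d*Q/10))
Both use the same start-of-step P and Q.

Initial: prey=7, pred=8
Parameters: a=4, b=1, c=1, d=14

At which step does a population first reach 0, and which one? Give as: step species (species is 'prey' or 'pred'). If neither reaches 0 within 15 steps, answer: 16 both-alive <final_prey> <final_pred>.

Step 1: prey: 7+2-0=9; pred: 8+0-11=0
First extinction: pred at step 1

Answer: 1 pred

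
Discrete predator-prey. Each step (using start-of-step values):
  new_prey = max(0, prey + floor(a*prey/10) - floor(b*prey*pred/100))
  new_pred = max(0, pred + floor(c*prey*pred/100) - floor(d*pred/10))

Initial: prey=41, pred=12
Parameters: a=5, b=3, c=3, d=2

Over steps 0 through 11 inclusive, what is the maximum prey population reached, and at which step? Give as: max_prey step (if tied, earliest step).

Answer: 47 1

Derivation:
Step 1: prey: 41+20-14=47; pred: 12+14-2=24
Step 2: prey: 47+23-33=37; pred: 24+33-4=53
Step 3: prey: 37+18-58=0; pred: 53+58-10=101
Step 4: prey: 0+0-0=0; pred: 101+0-20=81
Step 5: prey: 0+0-0=0; pred: 81+0-16=65
Step 6: prey: 0+0-0=0; pred: 65+0-13=52
Step 7: prey: 0+0-0=0; pred: 52+0-10=42
Step 8: prey: 0+0-0=0; pred: 42+0-8=34
Step 9: prey: 0+0-0=0; pred: 34+0-6=28
Step 10: prey: 0+0-0=0; pred: 28+0-5=23
Step 11: prey: 0+0-0=0; pred: 23+0-4=19
Max prey = 47 at step 1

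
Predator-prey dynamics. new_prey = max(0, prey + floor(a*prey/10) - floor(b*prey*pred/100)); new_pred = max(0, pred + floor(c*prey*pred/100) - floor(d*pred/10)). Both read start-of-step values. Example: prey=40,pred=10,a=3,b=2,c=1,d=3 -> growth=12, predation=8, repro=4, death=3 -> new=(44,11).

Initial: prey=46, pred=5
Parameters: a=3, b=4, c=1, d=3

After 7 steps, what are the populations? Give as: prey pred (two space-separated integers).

Step 1: prey: 46+13-9=50; pred: 5+2-1=6
Step 2: prey: 50+15-12=53; pred: 6+3-1=8
Step 3: prey: 53+15-16=52; pred: 8+4-2=10
Step 4: prey: 52+15-20=47; pred: 10+5-3=12
Step 5: prey: 47+14-22=39; pred: 12+5-3=14
Step 6: prey: 39+11-21=29; pred: 14+5-4=15
Step 7: prey: 29+8-17=20; pred: 15+4-4=15

Answer: 20 15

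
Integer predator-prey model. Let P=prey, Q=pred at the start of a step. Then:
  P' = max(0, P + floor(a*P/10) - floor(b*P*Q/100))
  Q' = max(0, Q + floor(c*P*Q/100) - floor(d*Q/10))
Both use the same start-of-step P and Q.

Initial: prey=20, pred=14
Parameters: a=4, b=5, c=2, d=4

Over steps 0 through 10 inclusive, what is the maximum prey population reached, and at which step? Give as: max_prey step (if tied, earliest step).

Step 1: prey: 20+8-14=14; pred: 14+5-5=14
Step 2: prey: 14+5-9=10; pred: 14+3-5=12
Step 3: prey: 10+4-6=8; pred: 12+2-4=10
Step 4: prey: 8+3-4=7; pred: 10+1-4=7
Step 5: prey: 7+2-2=7; pred: 7+0-2=5
Step 6: prey: 7+2-1=8; pred: 5+0-2=3
Step 7: prey: 8+3-1=10; pred: 3+0-1=2
Step 8: prey: 10+4-1=13; pred: 2+0-0=2
Step 9: prey: 13+5-1=17; pred: 2+0-0=2
Step 10: prey: 17+6-1=22; pred: 2+0-0=2
Max prey = 22 at step 10

Answer: 22 10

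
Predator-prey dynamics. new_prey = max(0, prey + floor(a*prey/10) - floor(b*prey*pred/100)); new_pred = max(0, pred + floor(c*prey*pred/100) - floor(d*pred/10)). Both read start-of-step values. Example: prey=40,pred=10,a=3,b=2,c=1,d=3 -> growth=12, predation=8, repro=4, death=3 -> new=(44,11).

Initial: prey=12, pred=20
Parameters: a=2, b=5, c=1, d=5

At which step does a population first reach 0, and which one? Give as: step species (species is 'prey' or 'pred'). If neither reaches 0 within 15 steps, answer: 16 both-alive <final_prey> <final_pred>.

Step 1: prey: 12+2-12=2; pred: 20+2-10=12
Step 2: prey: 2+0-1=1; pred: 12+0-6=6
Step 3: prey: 1+0-0=1; pred: 6+0-3=3
Step 4: prey: 1+0-0=1; pred: 3+0-1=2
Step 5: prey: 1+0-0=1; pred: 2+0-1=1
Step 6: prey: 1+0-0=1; pred: 1+0-0=1
Steps 7-15: state stable at prey=1, pred=1 (no change)
No extinction within 15 steps

Answer: 16 both-alive 1 1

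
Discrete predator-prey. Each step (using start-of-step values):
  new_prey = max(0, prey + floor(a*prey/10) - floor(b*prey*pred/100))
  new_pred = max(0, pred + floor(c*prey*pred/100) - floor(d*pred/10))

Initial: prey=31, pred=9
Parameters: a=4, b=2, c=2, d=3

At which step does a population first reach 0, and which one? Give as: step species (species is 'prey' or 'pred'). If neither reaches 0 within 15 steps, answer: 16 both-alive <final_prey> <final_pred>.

Answer: 7 prey

Derivation:
Step 1: prey: 31+12-5=38; pred: 9+5-2=12
Step 2: prey: 38+15-9=44; pred: 12+9-3=18
Step 3: prey: 44+17-15=46; pred: 18+15-5=28
Step 4: prey: 46+18-25=39; pred: 28+25-8=45
Step 5: prey: 39+15-35=19; pred: 45+35-13=67
Step 6: prey: 19+7-25=1; pred: 67+25-20=72
Step 7: prey: 1+0-1=0; pred: 72+1-21=52
First extinction: prey at step 7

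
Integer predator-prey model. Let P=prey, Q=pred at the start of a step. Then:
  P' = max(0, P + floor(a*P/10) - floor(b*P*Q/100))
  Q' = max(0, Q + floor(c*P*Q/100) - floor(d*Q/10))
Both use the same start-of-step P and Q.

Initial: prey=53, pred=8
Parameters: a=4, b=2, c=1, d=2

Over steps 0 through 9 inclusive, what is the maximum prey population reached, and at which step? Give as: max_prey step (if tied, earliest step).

Step 1: prey: 53+21-8=66; pred: 8+4-1=11
Step 2: prey: 66+26-14=78; pred: 11+7-2=16
Step 3: prey: 78+31-24=85; pred: 16+12-3=25
Step 4: prey: 85+34-42=77; pred: 25+21-5=41
Step 5: prey: 77+30-63=44; pred: 41+31-8=64
Step 6: prey: 44+17-56=5; pred: 64+28-12=80
Step 7: prey: 5+2-8=0; pred: 80+4-16=68
Step 8: prey: 0+0-0=0; pred: 68+0-13=55
Step 9: prey: 0+0-0=0; pred: 55+0-11=44
Max prey = 85 at step 3

Answer: 85 3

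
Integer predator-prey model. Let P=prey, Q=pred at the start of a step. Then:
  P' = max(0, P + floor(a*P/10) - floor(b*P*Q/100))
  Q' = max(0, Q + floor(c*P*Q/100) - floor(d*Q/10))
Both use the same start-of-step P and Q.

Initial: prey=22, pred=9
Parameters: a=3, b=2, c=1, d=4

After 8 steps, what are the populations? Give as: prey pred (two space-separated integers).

Step 1: prey: 22+6-3=25; pred: 9+1-3=7
Step 2: prey: 25+7-3=29; pred: 7+1-2=6
Step 3: prey: 29+8-3=34; pred: 6+1-2=5
Step 4: prey: 34+10-3=41; pred: 5+1-2=4
Step 5: prey: 41+12-3=50; pred: 4+1-1=4
Step 6: prey: 50+15-4=61; pred: 4+2-1=5
Step 7: prey: 61+18-6=73; pred: 5+3-2=6
Step 8: prey: 73+21-8=86; pred: 6+4-2=8

Answer: 86 8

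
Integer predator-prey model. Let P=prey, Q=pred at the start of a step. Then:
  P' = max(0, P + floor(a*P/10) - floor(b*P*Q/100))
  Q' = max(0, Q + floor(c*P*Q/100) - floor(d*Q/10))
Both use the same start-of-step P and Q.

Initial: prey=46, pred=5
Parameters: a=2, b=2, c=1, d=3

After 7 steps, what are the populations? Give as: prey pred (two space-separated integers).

Step 1: prey: 46+9-4=51; pred: 5+2-1=6
Step 2: prey: 51+10-6=55; pred: 6+3-1=8
Step 3: prey: 55+11-8=58; pred: 8+4-2=10
Step 4: prey: 58+11-11=58; pred: 10+5-3=12
Step 5: prey: 58+11-13=56; pred: 12+6-3=15
Step 6: prey: 56+11-16=51; pred: 15+8-4=19
Step 7: prey: 51+10-19=42; pred: 19+9-5=23

Answer: 42 23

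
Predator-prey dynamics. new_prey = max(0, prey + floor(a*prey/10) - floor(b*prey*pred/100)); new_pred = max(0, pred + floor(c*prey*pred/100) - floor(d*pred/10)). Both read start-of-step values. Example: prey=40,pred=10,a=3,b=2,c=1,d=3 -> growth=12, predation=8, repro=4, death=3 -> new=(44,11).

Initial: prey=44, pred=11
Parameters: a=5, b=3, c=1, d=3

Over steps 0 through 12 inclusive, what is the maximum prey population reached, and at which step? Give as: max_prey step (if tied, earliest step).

Step 1: prey: 44+22-14=52; pred: 11+4-3=12
Step 2: prey: 52+26-18=60; pred: 12+6-3=15
Step 3: prey: 60+30-27=63; pred: 15+9-4=20
Step 4: prey: 63+31-37=57; pred: 20+12-6=26
Step 5: prey: 57+28-44=41; pred: 26+14-7=33
Step 6: prey: 41+20-40=21; pred: 33+13-9=37
Step 7: prey: 21+10-23=8; pred: 37+7-11=33
Step 8: prey: 8+4-7=5; pred: 33+2-9=26
Step 9: prey: 5+2-3=4; pred: 26+1-7=20
Step 10: prey: 4+2-2=4; pred: 20+0-6=14
Step 11: prey: 4+2-1=5; pred: 14+0-4=10
Step 12: prey: 5+2-1=6; pred: 10+0-3=7
Max prey = 63 at step 3

Answer: 63 3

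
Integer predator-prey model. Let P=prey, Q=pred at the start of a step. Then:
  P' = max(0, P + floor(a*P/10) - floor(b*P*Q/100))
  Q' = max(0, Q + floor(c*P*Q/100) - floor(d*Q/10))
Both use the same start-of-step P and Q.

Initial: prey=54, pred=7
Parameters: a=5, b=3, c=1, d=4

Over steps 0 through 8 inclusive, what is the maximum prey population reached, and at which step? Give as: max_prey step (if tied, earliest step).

Step 1: prey: 54+27-11=70; pred: 7+3-2=8
Step 2: prey: 70+35-16=89; pred: 8+5-3=10
Step 3: prey: 89+44-26=107; pred: 10+8-4=14
Step 4: prey: 107+53-44=116; pred: 14+14-5=23
Step 5: prey: 116+58-80=94; pred: 23+26-9=40
Step 6: prey: 94+47-112=29; pred: 40+37-16=61
Step 7: prey: 29+14-53=0; pred: 61+17-24=54
Step 8: prey: 0+0-0=0; pred: 54+0-21=33
Max prey = 116 at step 4

Answer: 116 4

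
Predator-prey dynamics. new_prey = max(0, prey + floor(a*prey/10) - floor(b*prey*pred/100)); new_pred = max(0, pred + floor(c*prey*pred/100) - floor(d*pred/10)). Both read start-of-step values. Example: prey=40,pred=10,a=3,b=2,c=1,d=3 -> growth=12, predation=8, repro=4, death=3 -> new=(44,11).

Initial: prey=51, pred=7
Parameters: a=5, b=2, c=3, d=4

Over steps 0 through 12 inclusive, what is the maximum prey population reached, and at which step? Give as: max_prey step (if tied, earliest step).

Step 1: prey: 51+25-7=69; pred: 7+10-2=15
Step 2: prey: 69+34-20=83; pred: 15+31-6=40
Step 3: prey: 83+41-66=58; pred: 40+99-16=123
Step 4: prey: 58+29-142=0; pred: 123+214-49=288
Step 5: prey: 0+0-0=0; pred: 288+0-115=173
Step 6: prey: 0+0-0=0; pred: 173+0-69=104
Step 7: prey: 0+0-0=0; pred: 104+0-41=63
Step 8: prey: 0+0-0=0; pred: 63+0-25=38
Step 9: prey: 0+0-0=0; pred: 38+0-15=23
Step 10: prey: 0+0-0=0; pred: 23+0-9=14
Step 11: prey: 0+0-0=0; pred: 14+0-5=9
Step 12: prey: 0+0-0=0; pred: 9+0-3=6
Max prey = 83 at step 2

Answer: 83 2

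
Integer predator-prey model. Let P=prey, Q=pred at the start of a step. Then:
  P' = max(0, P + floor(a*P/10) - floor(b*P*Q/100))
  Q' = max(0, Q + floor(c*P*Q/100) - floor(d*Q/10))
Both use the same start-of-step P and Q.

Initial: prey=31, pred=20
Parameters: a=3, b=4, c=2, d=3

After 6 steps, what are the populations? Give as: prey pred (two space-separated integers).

Answer: 1 8

Derivation:
Step 1: prey: 31+9-24=16; pred: 20+12-6=26
Step 2: prey: 16+4-16=4; pred: 26+8-7=27
Step 3: prey: 4+1-4=1; pred: 27+2-8=21
Step 4: prey: 1+0-0=1; pred: 21+0-6=15
Step 5: prey: 1+0-0=1; pred: 15+0-4=11
Step 6: prey: 1+0-0=1; pred: 11+0-3=8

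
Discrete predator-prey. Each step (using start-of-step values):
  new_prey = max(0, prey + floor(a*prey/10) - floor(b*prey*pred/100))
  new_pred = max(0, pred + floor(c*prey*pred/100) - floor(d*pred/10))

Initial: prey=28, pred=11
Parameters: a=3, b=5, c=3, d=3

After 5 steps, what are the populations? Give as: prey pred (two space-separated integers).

Answer: 0 12

Derivation:
Step 1: prey: 28+8-15=21; pred: 11+9-3=17
Step 2: prey: 21+6-17=10; pred: 17+10-5=22
Step 3: prey: 10+3-11=2; pred: 22+6-6=22
Step 4: prey: 2+0-2=0; pred: 22+1-6=17
Step 5: prey: 0+0-0=0; pred: 17+0-5=12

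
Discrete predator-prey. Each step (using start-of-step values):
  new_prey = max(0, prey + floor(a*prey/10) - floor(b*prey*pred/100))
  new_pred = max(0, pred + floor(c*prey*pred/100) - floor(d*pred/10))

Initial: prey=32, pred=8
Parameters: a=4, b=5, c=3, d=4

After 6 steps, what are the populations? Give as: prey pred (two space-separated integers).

Answer: 0 9

Derivation:
Step 1: prey: 32+12-12=32; pred: 8+7-3=12
Step 2: prey: 32+12-19=25; pred: 12+11-4=19
Step 3: prey: 25+10-23=12; pred: 19+14-7=26
Step 4: prey: 12+4-15=1; pred: 26+9-10=25
Step 5: prey: 1+0-1=0; pred: 25+0-10=15
Step 6: prey: 0+0-0=0; pred: 15+0-6=9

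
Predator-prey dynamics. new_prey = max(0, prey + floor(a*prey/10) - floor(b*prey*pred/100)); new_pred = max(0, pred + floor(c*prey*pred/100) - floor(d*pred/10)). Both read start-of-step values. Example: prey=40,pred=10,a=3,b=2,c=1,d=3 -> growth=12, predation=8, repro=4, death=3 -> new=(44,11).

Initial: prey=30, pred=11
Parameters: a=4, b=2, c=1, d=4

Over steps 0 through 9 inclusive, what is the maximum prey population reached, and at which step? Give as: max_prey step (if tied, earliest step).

Step 1: prey: 30+12-6=36; pred: 11+3-4=10
Step 2: prey: 36+14-7=43; pred: 10+3-4=9
Step 3: prey: 43+17-7=53; pred: 9+3-3=9
Step 4: prey: 53+21-9=65; pred: 9+4-3=10
Step 5: prey: 65+26-13=78; pred: 10+6-4=12
Step 6: prey: 78+31-18=91; pred: 12+9-4=17
Step 7: prey: 91+36-30=97; pred: 17+15-6=26
Step 8: prey: 97+38-50=85; pred: 26+25-10=41
Step 9: prey: 85+34-69=50; pred: 41+34-16=59
Max prey = 97 at step 7

Answer: 97 7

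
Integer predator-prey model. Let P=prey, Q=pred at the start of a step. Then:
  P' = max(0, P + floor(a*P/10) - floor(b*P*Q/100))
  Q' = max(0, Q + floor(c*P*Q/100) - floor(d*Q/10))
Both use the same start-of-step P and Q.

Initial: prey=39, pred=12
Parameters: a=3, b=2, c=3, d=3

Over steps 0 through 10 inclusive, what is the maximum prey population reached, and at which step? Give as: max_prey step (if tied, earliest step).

Step 1: prey: 39+11-9=41; pred: 12+14-3=23
Step 2: prey: 41+12-18=35; pred: 23+28-6=45
Step 3: prey: 35+10-31=14; pred: 45+47-13=79
Step 4: prey: 14+4-22=0; pred: 79+33-23=89
Step 5: prey: 0+0-0=0; pred: 89+0-26=63
Step 6: prey: 0+0-0=0; pred: 63+0-18=45
Step 7: prey: 0+0-0=0; pred: 45+0-13=32
Step 8: prey: 0+0-0=0; pred: 32+0-9=23
Step 9: prey: 0+0-0=0; pred: 23+0-6=17
Step 10: prey: 0+0-0=0; pred: 17+0-5=12
Max prey = 41 at step 1

Answer: 41 1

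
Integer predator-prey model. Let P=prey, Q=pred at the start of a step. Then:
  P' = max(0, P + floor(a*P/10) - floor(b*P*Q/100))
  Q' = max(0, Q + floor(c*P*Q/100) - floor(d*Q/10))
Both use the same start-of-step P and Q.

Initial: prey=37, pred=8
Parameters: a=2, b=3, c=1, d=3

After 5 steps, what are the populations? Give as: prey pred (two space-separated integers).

Answer: 31 8

Derivation:
Step 1: prey: 37+7-8=36; pred: 8+2-2=8
Step 2: prey: 36+7-8=35; pred: 8+2-2=8
Step 3: prey: 35+7-8=34; pred: 8+2-2=8
Step 4: prey: 34+6-8=32; pred: 8+2-2=8
Step 5: prey: 32+6-7=31; pred: 8+2-2=8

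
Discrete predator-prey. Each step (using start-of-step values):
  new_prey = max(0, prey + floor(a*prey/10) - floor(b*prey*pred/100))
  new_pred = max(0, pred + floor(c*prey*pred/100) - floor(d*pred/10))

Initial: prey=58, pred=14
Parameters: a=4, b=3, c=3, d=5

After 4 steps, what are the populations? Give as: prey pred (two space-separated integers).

Step 1: prey: 58+23-24=57; pred: 14+24-7=31
Step 2: prey: 57+22-53=26; pred: 31+53-15=69
Step 3: prey: 26+10-53=0; pred: 69+53-34=88
Step 4: prey: 0+0-0=0; pred: 88+0-44=44

Answer: 0 44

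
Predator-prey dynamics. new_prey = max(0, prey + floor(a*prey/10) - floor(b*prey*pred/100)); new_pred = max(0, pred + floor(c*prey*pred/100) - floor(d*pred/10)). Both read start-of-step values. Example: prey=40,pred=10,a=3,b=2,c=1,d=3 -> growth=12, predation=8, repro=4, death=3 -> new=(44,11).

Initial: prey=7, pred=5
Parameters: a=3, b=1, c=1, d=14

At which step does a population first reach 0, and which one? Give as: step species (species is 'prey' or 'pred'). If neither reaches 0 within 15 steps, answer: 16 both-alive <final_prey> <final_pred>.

Step 1: prey: 7+2-0=9; pred: 5+0-7=0
First extinction: pred at step 1

Answer: 1 pred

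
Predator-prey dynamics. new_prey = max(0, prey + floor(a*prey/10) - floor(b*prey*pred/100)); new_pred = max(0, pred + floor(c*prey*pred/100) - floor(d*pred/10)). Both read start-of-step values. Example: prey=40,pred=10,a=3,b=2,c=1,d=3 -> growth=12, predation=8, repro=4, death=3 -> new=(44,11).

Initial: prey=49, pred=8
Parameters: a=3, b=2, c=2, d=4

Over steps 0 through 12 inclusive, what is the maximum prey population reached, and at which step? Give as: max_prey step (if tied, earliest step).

Answer: 59 2

Derivation:
Step 1: prey: 49+14-7=56; pred: 8+7-3=12
Step 2: prey: 56+16-13=59; pred: 12+13-4=21
Step 3: prey: 59+17-24=52; pred: 21+24-8=37
Step 4: prey: 52+15-38=29; pred: 37+38-14=61
Step 5: prey: 29+8-35=2; pred: 61+35-24=72
Step 6: prey: 2+0-2=0; pred: 72+2-28=46
Step 7: prey: 0+0-0=0; pred: 46+0-18=28
Step 8: prey: 0+0-0=0; pred: 28+0-11=17
Step 9: prey: 0+0-0=0; pred: 17+0-6=11
Step 10: prey: 0+0-0=0; pred: 11+0-4=7
Step 11: prey: 0+0-0=0; pred: 7+0-2=5
Step 12: prey: 0+0-0=0; pred: 5+0-2=3
Max prey = 59 at step 2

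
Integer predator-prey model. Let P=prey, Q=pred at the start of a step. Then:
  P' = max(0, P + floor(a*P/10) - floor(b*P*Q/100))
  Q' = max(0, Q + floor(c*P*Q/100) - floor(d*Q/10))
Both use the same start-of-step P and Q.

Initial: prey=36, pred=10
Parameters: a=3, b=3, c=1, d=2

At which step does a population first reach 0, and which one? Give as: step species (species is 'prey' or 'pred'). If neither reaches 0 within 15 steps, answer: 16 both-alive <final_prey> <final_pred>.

Step 1: prey: 36+10-10=36; pred: 10+3-2=11
Step 2: prey: 36+10-11=35; pred: 11+3-2=12
Step 3: prey: 35+10-12=33; pred: 12+4-2=14
Step 4: prey: 33+9-13=29; pred: 14+4-2=16
Step 5: prey: 29+8-13=24; pred: 16+4-3=17
Step 6: prey: 24+7-12=19; pred: 17+4-3=18
Step 7: prey: 19+5-10=14; pred: 18+3-3=18
Step 8: prey: 14+4-7=11; pred: 18+2-3=17
Step 9: prey: 11+3-5=9; pred: 17+1-3=15
Step 10: prey: 9+2-4=7; pred: 15+1-3=13
Step 11: prey: 7+2-2=7; pred: 13+0-2=11
Step 12: prey: 7+2-2=7; pred: 11+0-2=9
Step 13: prey: 7+2-1=8; pred: 9+0-1=8
Step 14: prey: 8+2-1=9; pred: 8+0-1=7
Step 15: prey: 9+2-1=10; pred: 7+0-1=6
No extinction within 15 steps

Answer: 16 both-alive 10 6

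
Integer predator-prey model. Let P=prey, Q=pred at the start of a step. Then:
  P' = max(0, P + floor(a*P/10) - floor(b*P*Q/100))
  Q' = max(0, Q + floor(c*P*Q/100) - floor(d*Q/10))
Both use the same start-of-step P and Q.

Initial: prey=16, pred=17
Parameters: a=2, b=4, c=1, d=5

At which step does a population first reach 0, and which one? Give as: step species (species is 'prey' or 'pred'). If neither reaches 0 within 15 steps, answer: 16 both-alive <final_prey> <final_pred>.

Answer: 16 both-alive 41 1

Derivation:
Step 1: prey: 16+3-10=9; pred: 17+2-8=11
Step 2: prey: 9+1-3=7; pred: 11+0-5=6
Step 3: prey: 7+1-1=7; pred: 6+0-3=3
Step 4: prey: 7+1-0=8; pred: 3+0-1=2
Step 5: prey: 8+1-0=9; pred: 2+0-1=1
Step 6: prey: 9+1-0=10; pred: 1+0-0=1
Step 7: prey: 10+2-0=12; pred: 1+0-0=1
Step 8: prey: 12+2-0=14; pred: 1+0-0=1
Step 9: prey: 14+2-0=16; pred: 1+0-0=1
Step 10: prey: 16+3-0=19; pred: 1+0-0=1
Step 11: prey: 19+3-0=22; pred: 1+0-0=1
Step 12: prey: 22+4-0=26; pred: 1+0-0=1
Step 13: prey: 26+5-1=30; pred: 1+0-0=1
Step 14: prey: 30+6-1=35; pred: 1+0-0=1
Step 15: prey: 35+7-1=41; pred: 1+0-0=1
No extinction within 15 steps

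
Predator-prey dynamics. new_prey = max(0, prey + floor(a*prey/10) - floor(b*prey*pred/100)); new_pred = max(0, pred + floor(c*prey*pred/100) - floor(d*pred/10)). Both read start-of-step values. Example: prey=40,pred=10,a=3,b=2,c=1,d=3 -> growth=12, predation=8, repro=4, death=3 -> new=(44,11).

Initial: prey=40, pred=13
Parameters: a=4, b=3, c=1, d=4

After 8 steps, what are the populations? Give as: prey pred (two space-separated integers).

Step 1: prey: 40+16-15=41; pred: 13+5-5=13
Step 2: prey: 41+16-15=42; pred: 13+5-5=13
Step 3: prey: 42+16-16=42; pred: 13+5-5=13
Step 4: prey: 42+16-16=42; pred: 13+5-5=13
Step 5: prey: 42+16-16=42; pred: 13+5-5=13
Step 6: prey: 42+16-16=42; pred: 13+5-5=13
Step 7: prey: 42+16-16=42; pred: 13+5-5=13
Step 8: prey: 42+16-16=42; pred: 13+5-5=13

Answer: 42 13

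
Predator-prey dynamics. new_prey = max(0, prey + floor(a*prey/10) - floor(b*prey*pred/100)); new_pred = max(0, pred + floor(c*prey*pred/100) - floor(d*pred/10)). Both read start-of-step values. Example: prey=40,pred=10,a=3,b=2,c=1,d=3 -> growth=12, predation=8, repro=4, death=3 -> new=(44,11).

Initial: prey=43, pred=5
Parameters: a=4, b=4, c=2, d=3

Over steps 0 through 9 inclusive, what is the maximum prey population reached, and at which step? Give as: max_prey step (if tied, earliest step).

Step 1: prey: 43+17-8=52; pred: 5+4-1=8
Step 2: prey: 52+20-16=56; pred: 8+8-2=14
Step 3: prey: 56+22-31=47; pred: 14+15-4=25
Step 4: prey: 47+18-47=18; pred: 25+23-7=41
Step 5: prey: 18+7-29=0; pred: 41+14-12=43
Step 6: prey: 0+0-0=0; pred: 43+0-12=31
Step 7: prey: 0+0-0=0; pred: 31+0-9=22
Step 8: prey: 0+0-0=0; pred: 22+0-6=16
Step 9: prey: 0+0-0=0; pred: 16+0-4=12
Max prey = 56 at step 2

Answer: 56 2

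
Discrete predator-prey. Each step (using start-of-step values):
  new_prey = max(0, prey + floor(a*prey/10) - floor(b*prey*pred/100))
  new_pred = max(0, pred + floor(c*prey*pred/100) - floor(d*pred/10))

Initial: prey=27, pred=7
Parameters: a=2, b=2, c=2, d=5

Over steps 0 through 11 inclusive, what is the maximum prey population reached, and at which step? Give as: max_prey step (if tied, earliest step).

Answer: 34 5

Derivation:
Step 1: prey: 27+5-3=29; pred: 7+3-3=7
Step 2: prey: 29+5-4=30; pred: 7+4-3=8
Step 3: prey: 30+6-4=32; pred: 8+4-4=8
Step 4: prey: 32+6-5=33; pred: 8+5-4=9
Step 5: prey: 33+6-5=34; pred: 9+5-4=10
Step 6: prey: 34+6-6=34; pred: 10+6-5=11
Step 7: prey: 34+6-7=33; pred: 11+7-5=13
Step 8: prey: 33+6-8=31; pred: 13+8-6=15
Step 9: prey: 31+6-9=28; pred: 15+9-7=17
Step 10: prey: 28+5-9=24; pred: 17+9-8=18
Step 11: prey: 24+4-8=20; pred: 18+8-9=17
Max prey = 34 at step 5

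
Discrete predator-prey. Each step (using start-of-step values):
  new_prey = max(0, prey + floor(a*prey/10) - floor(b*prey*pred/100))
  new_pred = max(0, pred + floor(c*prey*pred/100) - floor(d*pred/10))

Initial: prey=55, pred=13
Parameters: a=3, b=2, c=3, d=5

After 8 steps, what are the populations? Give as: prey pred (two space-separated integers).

Step 1: prey: 55+16-14=57; pred: 13+21-6=28
Step 2: prey: 57+17-31=43; pred: 28+47-14=61
Step 3: prey: 43+12-52=3; pred: 61+78-30=109
Step 4: prey: 3+0-6=0; pred: 109+9-54=64
Step 5: prey: 0+0-0=0; pred: 64+0-32=32
Step 6: prey: 0+0-0=0; pred: 32+0-16=16
Step 7: prey: 0+0-0=0; pred: 16+0-8=8
Step 8: prey: 0+0-0=0; pred: 8+0-4=4

Answer: 0 4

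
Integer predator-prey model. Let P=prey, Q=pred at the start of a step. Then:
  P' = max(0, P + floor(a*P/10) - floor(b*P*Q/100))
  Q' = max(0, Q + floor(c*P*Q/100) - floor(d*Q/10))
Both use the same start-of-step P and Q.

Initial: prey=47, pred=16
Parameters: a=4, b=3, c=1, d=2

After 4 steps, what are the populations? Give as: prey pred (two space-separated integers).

Step 1: prey: 47+18-22=43; pred: 16+7-3=20
Step 2: prey: 43+17-25=35; pred: 20+8-4=24
Step 3: prey: 35+14-25=24; pred: 24+8-4=28
Step 4: prey: 24+9-20=13; pred: 28+6-5=29

Answer: 13 29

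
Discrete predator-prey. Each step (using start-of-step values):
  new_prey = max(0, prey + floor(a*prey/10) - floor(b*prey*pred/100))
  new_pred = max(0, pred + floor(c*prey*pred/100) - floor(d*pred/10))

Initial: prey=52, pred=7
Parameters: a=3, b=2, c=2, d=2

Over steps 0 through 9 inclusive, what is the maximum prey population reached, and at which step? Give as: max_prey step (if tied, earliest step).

Step 1: prey: 52+15-7=60; pred: 7+7-1=13
Step 2: prey: 60+18-15=63; pred: 13+15-2=26
Step 3: prey: 63+18-32=49; pred: 26+32-5=53
Step 4: prey: 49+14-51=12; pred: 53+51-10=94
Step 5: prey: 12+3-22=0; pred: 94+22-18=98
Step 6: prey: 0+0-0=0; pred: 98+0-19=79
Step 7: prey: 0+0-0=0; pred: 79+0-15=64
Step 8: prey: 0+0-0=0; pred: 64+0-12=52
Step 9: prey: 0+0-0=0; pred: 52+0-10=42
Max prey = 63 at step 2

Answer: 63 2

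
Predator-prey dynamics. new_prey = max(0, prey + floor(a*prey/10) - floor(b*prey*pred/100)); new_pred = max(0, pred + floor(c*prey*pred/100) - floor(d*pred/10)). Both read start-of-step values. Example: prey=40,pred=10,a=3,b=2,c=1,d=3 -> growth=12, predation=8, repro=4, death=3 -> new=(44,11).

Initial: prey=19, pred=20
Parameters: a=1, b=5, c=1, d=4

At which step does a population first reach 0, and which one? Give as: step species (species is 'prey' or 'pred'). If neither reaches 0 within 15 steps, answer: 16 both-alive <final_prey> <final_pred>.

Answer: 16 both-alive 1 2

Derivation:
Step 1: prey: 19+1-19=1; pred: 20+3-8=15
Step 2: prey: 1+0-0=1; pred: 15+0-6=9
Step 3: prey: 1+0-0=1; pred: 9+0-3=6
Step 4: prey: 1+0-0=1; pred: 6+0-2=4
Step 5: prey: 1+0-0=1; pred: 4+0-1=3
Step 6: prey: 1+0-0=1; pred: 3+0-1=2
Step 7: prey: 1+0-0=1; pred: 2+0-0=2
Steps 8-15: state stable at prey=1, pred=2 (no change)
No extinction within 15 steps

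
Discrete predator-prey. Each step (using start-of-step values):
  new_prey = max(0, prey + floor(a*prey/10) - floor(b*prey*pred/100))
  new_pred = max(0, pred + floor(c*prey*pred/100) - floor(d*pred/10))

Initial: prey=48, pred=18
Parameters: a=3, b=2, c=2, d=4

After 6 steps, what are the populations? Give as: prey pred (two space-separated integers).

Answer: 1 21

Derivation:
Step 1: prey: 48+14-17=45; pred: 18+17-7=28
Step 2: prey: 45+13-25=33; pred: 28+25-11=42
Step 3: prey: 33+9-27=15; pred: 42+27-16=53
Step 4: prey: 15+4-15=4; pred: 53+15-21=47
Step 5: prey: 4+1-3=2; pred: 47+3-18=32
Step 6: prey: 2+0-1=1; pred: 32+1-12=21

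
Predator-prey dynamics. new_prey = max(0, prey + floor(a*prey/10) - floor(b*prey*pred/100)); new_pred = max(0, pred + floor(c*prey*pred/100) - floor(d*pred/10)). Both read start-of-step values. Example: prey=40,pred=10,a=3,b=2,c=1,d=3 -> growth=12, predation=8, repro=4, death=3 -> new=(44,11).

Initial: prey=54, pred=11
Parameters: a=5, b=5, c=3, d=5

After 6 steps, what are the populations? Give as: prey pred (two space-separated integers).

Answer: 0 7

Derivation:
Step 1: prey: 54+27-29=52; pred: 11+17-5=23
Step 2: prey: 52+26-59=19; pred: 23+35-11=47
Step 3: prey: 19+9-44=0; pred: 47+26-23=50
Step 4: prey: 0+0-0=0; pred: 50+0-25=25
Step 5: prey: 0+0-0=0; pred: 25+0-12=13
Step 6: prey: 0+0-0=0; pred: 13+0-6=7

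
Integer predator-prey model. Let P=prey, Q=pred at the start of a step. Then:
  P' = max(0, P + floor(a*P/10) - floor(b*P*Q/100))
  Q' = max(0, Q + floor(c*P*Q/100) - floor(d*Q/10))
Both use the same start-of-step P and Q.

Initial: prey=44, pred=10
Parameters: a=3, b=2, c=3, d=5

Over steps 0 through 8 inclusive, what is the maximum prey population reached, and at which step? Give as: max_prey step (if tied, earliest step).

Step 1: prey: 44+13-8=49; pred: 10+13-5=18
Step 2: prey: 49+14-17=46; pred: 18+26-9=35
Step 3: prey: 46+13-32=27; pred: 35+48-17=66
Step 4: prey: 27+8-35=0; pred: 66+53-33=86
Step 5: prey: 0+0-0=0; pred: 86+0-43=43
Step 6: prey: 0+0-0=0; pred: 43+0-21=22
Step 7: prey: 0+0-0=0; pred: 22+0-11=11
Step 8: prey: 0+0-0=0; pred: 11+0-5=6
Max prey = 49 at step 1

Answer: 49 1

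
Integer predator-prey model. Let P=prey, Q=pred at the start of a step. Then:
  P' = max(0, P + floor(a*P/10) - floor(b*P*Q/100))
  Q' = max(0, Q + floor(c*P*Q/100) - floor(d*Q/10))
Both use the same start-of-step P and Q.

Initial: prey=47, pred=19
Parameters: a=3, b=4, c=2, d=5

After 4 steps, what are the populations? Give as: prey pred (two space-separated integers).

Step 1: prey: 47+14-35=26; pred: 19+17-9=27
Step 2: prey: 26+7-28=5; pred: 27+14-13=28
Step 3: prey: 5+1-5=1; pred: 28+2-14=16
Step 4: prey: 1+0-0=1; pred: 16+0-8=8

Answer: 1 8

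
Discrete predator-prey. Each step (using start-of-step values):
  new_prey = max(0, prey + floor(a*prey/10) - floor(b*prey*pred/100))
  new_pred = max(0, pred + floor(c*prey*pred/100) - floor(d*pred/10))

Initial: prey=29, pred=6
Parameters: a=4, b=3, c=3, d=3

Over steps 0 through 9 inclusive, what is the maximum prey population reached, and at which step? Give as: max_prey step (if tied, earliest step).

Step 1: prey: 29+11-5=35; pred: 6+5-1=10
Step 2: prey: 35+14-10=39; pred: 10+10-3=17
Step 3: prey: 39+15-19=35; pred: 17+19-5=31
Step 4: prey: 35+14-32=17; pred: 31+32-9=54
Step 5: prey: 17+6-27=0; pred: 54+27-16=65
Step 6: prey: 0+0-0=0; pred: 65+0-19=46
Step 7: prey: 0+0-0=0; pred: 46+0-13=33
Step 8: prey: 0+0-0=0; pred: 33+0-9=24
Step 9: prey: 0+0-0=0; pred: 24+0-7=17
Max prey = 39 at step 2

Answer: 39 2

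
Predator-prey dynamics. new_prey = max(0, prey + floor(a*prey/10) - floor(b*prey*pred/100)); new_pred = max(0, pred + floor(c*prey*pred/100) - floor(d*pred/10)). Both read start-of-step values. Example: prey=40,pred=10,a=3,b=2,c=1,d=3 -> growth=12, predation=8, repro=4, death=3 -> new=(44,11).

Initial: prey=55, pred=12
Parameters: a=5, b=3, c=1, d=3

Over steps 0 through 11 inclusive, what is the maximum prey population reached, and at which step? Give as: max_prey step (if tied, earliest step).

Step 1: prey: 55+27-19=63; pred: 12+6-3=15
Step 2: prey: 63+31-28=66; pred: 15+9-4=20
Step 3: prey: 66+33-39=60; pred: 20+13-6=27
Step 4: prey: 60+30-48=42; pred: 27+16-8=35
Step 5: prey: 42+21-44=19; pred: 35+14-10=39
Step 6: prey: 19+9-22=6; pred: 39+7-11=35
Step 7: prey: 6+3-6=3; pred: 35+2-10=27
Step 8: prey: 3+1-2=2; pred: 27+0-8=19
Step 9: prey: 2+1-1=2; pred: 19+0-5=14
Step 10: prey: 2+1-0=3; pred: 14+0-4=10
Step 11: prey: 3+1-0=4; pred: 10+0-3=7
Max prey = 66 at step 2

Answer: 66 2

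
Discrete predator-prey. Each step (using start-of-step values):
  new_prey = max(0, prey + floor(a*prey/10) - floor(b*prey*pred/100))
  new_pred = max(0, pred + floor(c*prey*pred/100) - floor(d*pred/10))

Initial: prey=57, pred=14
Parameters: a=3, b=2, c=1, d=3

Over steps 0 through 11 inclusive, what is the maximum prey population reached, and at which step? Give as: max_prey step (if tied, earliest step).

Step 1: prey: 57+17-15=59; pred: 14+7-4=17
Step 2: prey: 59+17-20=56; pred: 17+10-5=22
Step 3: prey: 56+16-24=48; pred: 22+12-6=28
Step 4: prey: 48+14-26=36; pred: 28+13-8=33
Step 5: prey: 36+10-23=23; pred: 33+11-9=35
Step 6: prey: 23+6-16=13; pred: 35+8-10=33
Step 7: prey: 13+3-8=8; pred: 33+4-9=28
Step 8: prey: 8+2-4=6; pred: 28+2-8=22
Step 9: prey: 6+1-2=5; pred: 22+1-6=17
Step 10: prey: 5+1-1=5; pred: 17+0-5=12
Step 11: prey: 5+1-1=5; pred: 12+0-3=9
Max prey = 59 at step 1

Answer: 59 1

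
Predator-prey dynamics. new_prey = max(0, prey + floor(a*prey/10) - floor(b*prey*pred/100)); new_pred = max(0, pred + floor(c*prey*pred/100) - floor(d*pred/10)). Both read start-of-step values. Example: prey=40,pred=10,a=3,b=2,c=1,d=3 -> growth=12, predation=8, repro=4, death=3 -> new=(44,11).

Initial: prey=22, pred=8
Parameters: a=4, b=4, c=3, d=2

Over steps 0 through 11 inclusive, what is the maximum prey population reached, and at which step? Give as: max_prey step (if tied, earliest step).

Step 1: prey: 22+8-7=23; pred: 8+5-1=12
Step 2: prey: 23+9-11=21; pred: 12+8-2=18
Step 3: prey: 21+8-15=14; pred: 18+11-3=26
Step 4: prey: 14+5-14=5; pred: 26+10-5=31
Step 5: prey: 5+2-6=1; pred: 31+4-6=29
Step 6: prey: 1+0-1=0; pred: 29+0-5=24
Step 7: prey: 0+0-0=0; pred: 24+0-4=20
Step 8: prey: 0+0-0=0; pred: 20+0-4=16
Step 9: prey: 0+0-0=0; pred: 16+0-3=13
Step 10: prey: 0+0-0=0; pred: 13+0-2=11
Step 11: prey: 0+0-0=0; pred: 11+0-2=9
Max prey = 23 at step 1

Answer: 23 1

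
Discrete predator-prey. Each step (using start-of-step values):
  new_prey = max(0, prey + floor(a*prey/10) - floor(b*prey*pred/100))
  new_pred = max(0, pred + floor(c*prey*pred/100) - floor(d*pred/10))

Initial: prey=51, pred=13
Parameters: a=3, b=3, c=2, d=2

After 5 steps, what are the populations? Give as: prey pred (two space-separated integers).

Step 1: prey: 51+15-19=47; pred: 13+13-2=24
Step 2: prey: 47+14-33=28; pred: 24+22-4=42
Step 3: prey: 28+8-35=1; pred: 42+23-8=57
Step 4: prey: 1+0-1=0; pred: 57+1-11=47
Step 5: prey: 0+0-0=0; pred: 47+0-9=38

Answer: 0 38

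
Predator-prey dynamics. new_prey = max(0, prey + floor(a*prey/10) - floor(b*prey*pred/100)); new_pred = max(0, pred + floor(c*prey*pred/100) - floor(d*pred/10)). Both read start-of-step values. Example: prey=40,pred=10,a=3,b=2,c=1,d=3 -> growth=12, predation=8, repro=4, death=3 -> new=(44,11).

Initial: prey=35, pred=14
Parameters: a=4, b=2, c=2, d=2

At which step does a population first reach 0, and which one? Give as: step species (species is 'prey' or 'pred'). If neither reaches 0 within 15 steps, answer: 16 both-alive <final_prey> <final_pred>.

Answer: 5 prey

Derivation:
Step 1: prey: 35+14-9=40; pred: 14+9-2=21
Step 2: prey: 40+16-16=40; pred: 21+16-4=33
Step 3: prey: 40+16-26=30; pred: 33+26-6=53
Step 4: prey: 30+12-31=11; pred: 53+31-10=74
Step 5: prey: 11+4-16=0; pred: 74+16-14=76
First extinction: prey at step 5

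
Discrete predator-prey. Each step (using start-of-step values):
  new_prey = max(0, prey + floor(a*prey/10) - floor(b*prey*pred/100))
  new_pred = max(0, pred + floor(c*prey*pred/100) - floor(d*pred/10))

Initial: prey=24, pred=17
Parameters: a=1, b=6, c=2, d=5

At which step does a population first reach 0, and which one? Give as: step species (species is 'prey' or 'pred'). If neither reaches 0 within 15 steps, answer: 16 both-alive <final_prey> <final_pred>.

Step 1: prey: 24+2-24=2; pred: 17+8-8=17
Step 2: prey: 2+0-2=0; pred: 17+0-8=9
First extinction: prey at step 2

Answer: 2 prey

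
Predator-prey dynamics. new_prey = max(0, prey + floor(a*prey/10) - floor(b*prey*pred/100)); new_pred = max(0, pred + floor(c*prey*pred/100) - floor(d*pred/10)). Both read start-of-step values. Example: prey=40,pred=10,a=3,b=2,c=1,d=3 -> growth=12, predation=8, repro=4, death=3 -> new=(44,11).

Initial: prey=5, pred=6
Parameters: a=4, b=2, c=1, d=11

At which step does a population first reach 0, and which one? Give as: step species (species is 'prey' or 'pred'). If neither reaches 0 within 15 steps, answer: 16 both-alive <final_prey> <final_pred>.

Answer: 1 pred

Derivation:
Step 1: prey: 5+2-0=7; pred: 6+0-6=0
First extinction: pred at step 1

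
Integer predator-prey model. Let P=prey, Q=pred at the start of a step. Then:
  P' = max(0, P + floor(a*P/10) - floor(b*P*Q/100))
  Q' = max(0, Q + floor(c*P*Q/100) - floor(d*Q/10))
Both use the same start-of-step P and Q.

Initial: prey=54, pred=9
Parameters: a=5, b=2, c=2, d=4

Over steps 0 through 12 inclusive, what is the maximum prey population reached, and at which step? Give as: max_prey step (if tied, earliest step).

Step 1: prey: 54+27-9=72; pred: 9+9-3=15
Step 2: prey: 72+36-21=87; pred: 15+21-6=30
Step 3: prey: 87+43-52=78; pred: 30+52-12=70
Step 4: prey: 78+39-109=8; pred: 70+109-28=151
Step 5: prey: 8+4-24=0; pred: 151+24-60=115
Step 6: prey: 0+0-0=0; pred: 115+0-46=69
Step 7: prey: 0+0-0=0; pred: 69+0-27=42
Step 8: prey: 0+0-0=0; pred: 42+0-16=26
Step 9: prey: 0+0-0=0; pred: 26+0-10=16
Step 10: prey: 0+0-0=0; pred: 16+0-6=10
Step 11: prey: 0+0-0=0; pred: 10+0-4=6
Step 12: prey: 0+0-0=0; pred: 6+0-2=4
Max prey = 87 at step 2

Answer: 87 2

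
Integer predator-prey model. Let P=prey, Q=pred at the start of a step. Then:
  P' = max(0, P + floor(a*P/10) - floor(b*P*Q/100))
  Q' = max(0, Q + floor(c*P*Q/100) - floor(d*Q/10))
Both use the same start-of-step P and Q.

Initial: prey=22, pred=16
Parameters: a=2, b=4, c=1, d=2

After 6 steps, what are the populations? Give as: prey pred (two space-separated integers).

Step 1: prey: 22+4-14=12; pred: 16+3-3=16
Step 2: prey: 12+2-7=7; pred: 16+1-3=14
Step 3: prey: 7+1-3=5; pred: 14+0-2=12
Step 4: prey: 5+1-2=4; pred: 12+0-2=10
Step 5: prey: 4+0-1=3; pred: 10+0-2=8
Step 6: prey: 3+0-0=3; pred: 8+0-1=7

Answer: 3 7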